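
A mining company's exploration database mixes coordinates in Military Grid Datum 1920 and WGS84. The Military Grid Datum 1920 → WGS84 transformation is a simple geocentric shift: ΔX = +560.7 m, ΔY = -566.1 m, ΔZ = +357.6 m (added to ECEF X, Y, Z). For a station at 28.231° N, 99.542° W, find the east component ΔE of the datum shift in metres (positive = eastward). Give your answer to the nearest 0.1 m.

At φ = 28.231°, λ = -99.542°: sin φ = 0.473028, cos φ = 0.881048, sin λ = -0.986164, cos λ = -0.165771.
ΔE = −sin λ·ΔX + cos λ·ΔY = −(-0.986164)·(560.7) + (-0.165771)·(-566.1) = 646.79 m.

ΔE = 646.8 m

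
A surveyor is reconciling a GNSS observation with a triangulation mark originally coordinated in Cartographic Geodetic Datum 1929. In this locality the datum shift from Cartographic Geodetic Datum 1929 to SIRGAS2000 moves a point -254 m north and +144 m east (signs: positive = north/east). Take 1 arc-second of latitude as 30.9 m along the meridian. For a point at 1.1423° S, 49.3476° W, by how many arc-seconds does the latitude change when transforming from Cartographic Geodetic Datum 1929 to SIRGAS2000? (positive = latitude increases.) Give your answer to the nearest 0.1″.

1″ of latitude = 30.90 m, so Δφ = -254.0 / 30.90 = -8.220″.

Δφ = -8.2″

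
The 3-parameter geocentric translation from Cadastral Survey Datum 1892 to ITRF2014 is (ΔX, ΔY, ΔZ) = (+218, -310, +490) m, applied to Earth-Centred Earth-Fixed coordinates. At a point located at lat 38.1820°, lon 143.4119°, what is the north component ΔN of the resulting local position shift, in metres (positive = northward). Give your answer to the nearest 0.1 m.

At φ = 38.1820°, λ = 143.4119°: sin φ = 0.618161, cos φ = 0.786051, sin λ = 0.596058, cos λ = -0.802941.
ΔN = −sin φ cos λ·ΔX − sin φ sin λ·ΔY + cos φ·ΔZ = −(0.618161)(-0.802941)(218) − (0.618161)(0.596058)(-310) + (0.786051)(490) = 607.59 m.

ΔN = 607.6 m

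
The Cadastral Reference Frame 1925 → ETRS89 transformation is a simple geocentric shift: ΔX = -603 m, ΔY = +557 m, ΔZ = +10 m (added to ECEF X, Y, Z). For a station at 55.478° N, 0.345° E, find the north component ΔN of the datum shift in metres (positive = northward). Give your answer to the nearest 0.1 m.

At φ = 55.478°, λ = 0.345°: sin φ = 0.823909, cos φ = 0.566723, sin λ = 0.006021, cos λ = 0.999982.
ΔN = −sin φ cos λ·ΔX − sin φ sin λ·ΔY + cos φ·ΔZ = −(0.823909)(0.999982)(-603) − (0.823909)(0.006021)(557) + (0.566723)(10) = 499.71 m.

ΔN = 499.7 m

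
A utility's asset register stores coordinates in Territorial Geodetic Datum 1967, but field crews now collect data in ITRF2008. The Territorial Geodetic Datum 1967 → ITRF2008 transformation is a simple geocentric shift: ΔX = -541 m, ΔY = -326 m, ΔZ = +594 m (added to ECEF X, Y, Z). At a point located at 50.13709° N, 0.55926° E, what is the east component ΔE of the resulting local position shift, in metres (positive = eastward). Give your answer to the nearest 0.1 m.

ΔE = -320.7 m

At φ = 50.13709°, λ = 0.55926°: sin φ = 0.767580, cos φ = 0.640953, sin λ = 0.009761, cos λ = 0.999952.
ΔE = −sin λ·ΔX + cos λ·ΔY = −(0.009761)·(-541) + (0.999952)·(-326) = -320.70 m.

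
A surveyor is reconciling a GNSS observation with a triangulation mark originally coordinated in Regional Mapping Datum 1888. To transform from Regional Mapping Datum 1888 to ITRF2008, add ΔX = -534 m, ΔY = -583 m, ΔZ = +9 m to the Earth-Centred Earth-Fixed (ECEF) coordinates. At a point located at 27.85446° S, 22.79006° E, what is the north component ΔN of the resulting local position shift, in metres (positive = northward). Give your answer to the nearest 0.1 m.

ΔN = -327.6 m

At φ = -27.85446°, λ = 22.79006°: sin φ = -0.467227, cos φ = 0.884137, sin λ = 0.387356, cos λ = 0.921930.
ΔN = −sin φ cos λ·ΔX − sin φ sin λ·ΔY + cos φ·ΔZ = −(-0.467227)(0.921930)(-534) − (-0.467227)(0.387356)(-583) + (0.884137)(9) = -327.58 m.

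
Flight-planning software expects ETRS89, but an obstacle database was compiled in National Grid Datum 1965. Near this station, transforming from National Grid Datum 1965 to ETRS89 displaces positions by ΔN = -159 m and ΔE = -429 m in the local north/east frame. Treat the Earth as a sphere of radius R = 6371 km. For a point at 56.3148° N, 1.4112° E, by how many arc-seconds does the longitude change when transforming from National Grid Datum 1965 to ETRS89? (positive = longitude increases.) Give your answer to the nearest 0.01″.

Δλ = -25.04″

At latitude 56.3148°, cos φ = 0.554630.
One radian of longitude at latitude φ spans R cos φ, so Δλ = ΔE / (R cos φ) = -429.0 / (6371000 × 0.554630) = -1.2141e-04 rad = -25.042″.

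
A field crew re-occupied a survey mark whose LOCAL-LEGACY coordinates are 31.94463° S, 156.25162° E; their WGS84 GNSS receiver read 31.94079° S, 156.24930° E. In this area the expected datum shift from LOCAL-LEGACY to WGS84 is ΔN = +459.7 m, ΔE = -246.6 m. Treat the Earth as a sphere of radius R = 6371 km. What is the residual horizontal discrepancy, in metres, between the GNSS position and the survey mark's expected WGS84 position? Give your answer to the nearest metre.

Observed coordinate differences: Δφ = +0.00384°, Δλ = -0.00232°.
Converting to metres (1° lat = 111195 m, cos φ = 0.848560): observed ΔN = 427.0 m, observed ΔE = -218.9 m.
Subtracting the expected shift leaves a residual of 427.0 − (459.7) = -32.7 m north and -218.9 − (-246.6) = 27.7 m east.
Residual distance = √((-32.7)² + 27.7²) = 42.9 m.

43 m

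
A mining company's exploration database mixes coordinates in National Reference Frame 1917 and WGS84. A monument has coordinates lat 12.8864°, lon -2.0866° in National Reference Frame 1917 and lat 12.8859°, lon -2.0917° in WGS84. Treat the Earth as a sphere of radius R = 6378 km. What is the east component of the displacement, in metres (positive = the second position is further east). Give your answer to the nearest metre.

Δφ = 12.8859° − 12.8864° = -0.0005°; Δλ = -2.0917° − -2.0866° = -0.0051°.
1° along a meridian = πR/180 = 111317 m.
ΔN = Δφ × 111317 = -55.7 m; ΔE = Δλ × 111317 × cos(12.8864°) = -0.0051 × 111317 × 0.974814 = -553.4 m.

ΔE = -553 m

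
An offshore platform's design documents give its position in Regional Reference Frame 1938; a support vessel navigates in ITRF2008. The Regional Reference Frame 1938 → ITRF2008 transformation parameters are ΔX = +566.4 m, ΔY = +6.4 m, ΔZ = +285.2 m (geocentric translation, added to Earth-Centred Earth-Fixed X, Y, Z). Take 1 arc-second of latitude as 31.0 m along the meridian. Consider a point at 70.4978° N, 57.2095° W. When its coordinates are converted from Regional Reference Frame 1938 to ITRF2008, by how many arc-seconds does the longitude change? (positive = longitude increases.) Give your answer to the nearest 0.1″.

sin φ = 0.942629, cos φ = 0.333843, sin λ = -0.840656, cos λ = 0.541569.
East component: ΔE = −sin λ·ΔX + cos λ·ΔY = −(-0.840656)(566.4) + (0.541569)(6.4) = 479.61 m.
1° of latitude spans 3600 × 31.00 = 111600 m; at latitude φ, 1° of longitude spans that × cos φ = 37256.9 m, so Δλ = 479.61 / 37256.9 × 3600 = 46.343″.

Δλ = 46.3″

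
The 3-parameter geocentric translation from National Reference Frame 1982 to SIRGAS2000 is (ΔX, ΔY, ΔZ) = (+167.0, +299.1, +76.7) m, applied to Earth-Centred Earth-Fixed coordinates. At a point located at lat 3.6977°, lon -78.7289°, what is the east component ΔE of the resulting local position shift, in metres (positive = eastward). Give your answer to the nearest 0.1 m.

ΔE = 222.2 m

At φ = 3.6977°, λ = -78.7289°: sin φ = 0.064492, cos φ = 0.997918, sin λ = -0.980713, cos λ = 0.195451.
ΔE = −sin λ·ΔX + cos λ·ΔY = −(-0.980713)·(167.0) + (0.195451)·(299.1) = 222.24 m.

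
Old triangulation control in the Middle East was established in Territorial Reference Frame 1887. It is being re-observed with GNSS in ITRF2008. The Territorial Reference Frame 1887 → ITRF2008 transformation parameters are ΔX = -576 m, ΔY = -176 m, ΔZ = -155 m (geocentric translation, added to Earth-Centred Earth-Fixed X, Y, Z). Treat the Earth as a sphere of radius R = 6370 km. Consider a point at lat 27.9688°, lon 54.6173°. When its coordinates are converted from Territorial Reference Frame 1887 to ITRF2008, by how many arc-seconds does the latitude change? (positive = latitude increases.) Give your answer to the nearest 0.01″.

sin φ = 0.468991, cos φ = 0.883203, sin λ = 0.815303, cos λ = 0.579035.
North component: ΔN = −sin φ cos λ·ΔX − sin φ sin λ·ΔY + cos φ·ΔZ = −(0.468991)(0.579035)(-576) − (0.468991)(0.815303)(-176) + (0.883203)(-155) = 86.82 m.
1° of latitude spans πR/180 = 111177 m, so Δφ = 86.82 / 111177 × 3600 = 2.811″.

Δφ = 2.81″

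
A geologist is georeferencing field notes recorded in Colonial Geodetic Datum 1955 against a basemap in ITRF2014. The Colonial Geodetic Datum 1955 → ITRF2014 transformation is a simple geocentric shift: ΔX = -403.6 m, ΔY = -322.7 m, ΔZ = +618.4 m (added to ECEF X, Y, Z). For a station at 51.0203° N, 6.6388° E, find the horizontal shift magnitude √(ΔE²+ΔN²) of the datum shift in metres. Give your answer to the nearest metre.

779 m

At φ = 51.0203°, λ = 6.6388°: sin φ = 0.777369, cos φ = 0.629045, sin λ = 0.115610, cos λ = 0.993295.
ΔE = −sin λ·ΔX + cos λ·ΔY = −(0.115610)·(-403.6) + (0.993295)·(-322.7) = -273.88 m.
ΔN = −sin φ cos λ·ΔX − sin φ sin λ·ΔY + cos φ·ΔZ = −(0.777369)(0.993295)(-403.6) − (0.777369)(0.115610)(-322.7) + (0.629045)(618.4) = 729.65 m.
Horizontal magnitude = √(ΔE² + ΔN²) = √((-273.88)² + 729.65²) = 779.35 m.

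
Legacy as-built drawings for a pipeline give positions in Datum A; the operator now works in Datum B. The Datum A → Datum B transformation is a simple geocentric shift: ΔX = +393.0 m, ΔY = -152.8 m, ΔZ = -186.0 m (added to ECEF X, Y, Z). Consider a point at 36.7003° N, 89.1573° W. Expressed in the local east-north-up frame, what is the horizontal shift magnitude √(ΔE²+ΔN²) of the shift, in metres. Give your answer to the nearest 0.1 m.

The local east axis at (φ, λ) is (−sin λ, cos λ, 0), so ΔE = −sin(-89.1573°)·393.0 + cos(-89.1573°)·(-152.8) = 390.71 m.
The local north axis is (−sin φ cos λ, −sin φ sin λ, cos φ), giving ΔN = -3.454 − 91.308 − 149.130 = -243.89 m.
Horizontal magnitude = √(ΔE² + ΔN²) = √(390.71² + (-243.89)²) = 460.58 m.

460.6 m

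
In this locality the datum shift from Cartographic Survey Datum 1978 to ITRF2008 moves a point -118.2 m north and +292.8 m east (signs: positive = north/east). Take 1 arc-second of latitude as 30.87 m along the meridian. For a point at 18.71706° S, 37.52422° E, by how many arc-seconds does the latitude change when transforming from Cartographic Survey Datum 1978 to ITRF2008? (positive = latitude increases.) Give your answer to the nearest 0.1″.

1″ of latitude = 30.87 m, so Δφ = -118.2 / 30.87 = -3.829″.

Δφ = -3.8″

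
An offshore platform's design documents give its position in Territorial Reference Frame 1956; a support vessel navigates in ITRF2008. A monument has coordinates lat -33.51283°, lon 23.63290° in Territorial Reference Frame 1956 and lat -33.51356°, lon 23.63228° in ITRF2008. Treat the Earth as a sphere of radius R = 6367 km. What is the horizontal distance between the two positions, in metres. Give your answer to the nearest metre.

99 m

Δφ = -33.51356° − -33.51283° = -0.00073°; Δλ = 23.63228° − 23.63290° = -0.00062°.
1° along a meridian = πR/180 = 111125 m.
ΔN = Δφ × 111125 = -81.1 m; ΔE = Δλ × 111125 × cos(-33.51283°) = -0.00062 × 111125 × 0.833762 = -57.4 m.
Distance = √(ΔE² + ΔN²) = √((-57.4)² + (-81.1)²) = 99.4 m.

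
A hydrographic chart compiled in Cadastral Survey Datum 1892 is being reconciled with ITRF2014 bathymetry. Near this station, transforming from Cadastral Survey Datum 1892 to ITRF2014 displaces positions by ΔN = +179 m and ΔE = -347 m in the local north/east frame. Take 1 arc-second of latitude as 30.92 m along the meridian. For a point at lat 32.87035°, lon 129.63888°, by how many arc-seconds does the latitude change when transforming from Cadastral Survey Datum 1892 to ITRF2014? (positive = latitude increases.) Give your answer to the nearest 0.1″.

1″ of latitude = 30.92 m, so Δφ = 179.0 / 30.92 = 5.789″.

Δφ = 5.8″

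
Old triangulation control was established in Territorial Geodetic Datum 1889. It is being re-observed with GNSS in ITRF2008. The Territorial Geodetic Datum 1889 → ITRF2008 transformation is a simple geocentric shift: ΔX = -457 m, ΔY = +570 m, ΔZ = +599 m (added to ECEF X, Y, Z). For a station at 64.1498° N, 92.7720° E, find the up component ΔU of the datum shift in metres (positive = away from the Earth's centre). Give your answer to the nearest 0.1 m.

At φ = 64.1498°, λ = 92.7720°: sin φ = 0.899937, cos φ = 0.436020, sin λ = 0.998830, cos λ = -0.048362.
ΔU = cos φ cos λ·ΔX + cos φ sin λ·ΔY + sin φ·ΔZ = (0.436020)(-0.048362)(-457) + (0.436020)(0.998830)(570) + (0.899937)(599) = 796.94 m.

ΔU = 796.9 m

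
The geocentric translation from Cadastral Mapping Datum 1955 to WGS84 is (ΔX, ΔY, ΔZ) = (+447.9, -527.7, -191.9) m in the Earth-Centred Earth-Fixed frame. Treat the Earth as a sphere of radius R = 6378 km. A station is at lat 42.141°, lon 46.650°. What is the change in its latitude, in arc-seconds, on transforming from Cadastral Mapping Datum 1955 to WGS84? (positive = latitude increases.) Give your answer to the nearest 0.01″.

sin φ = 0.670957, cos φ = 0.741496, sin λ = 0.727174, cos λ = 0.686453.
North component: ΔN = −sin φ cos λ·ΔX − sin φ sin λ·ΔY + cos φ·ΔZ = −(0.670957)(0.686453)(447.9) − (0.670957)(0.727174)(-527.7) + (0.741496)(-191.9) = -91.12 m.
1° of latitude spans πR/180 = 111317 m, so Δφ = -91.12 / 111317 × 3600 = -2.947″.

Δφ = -2.95″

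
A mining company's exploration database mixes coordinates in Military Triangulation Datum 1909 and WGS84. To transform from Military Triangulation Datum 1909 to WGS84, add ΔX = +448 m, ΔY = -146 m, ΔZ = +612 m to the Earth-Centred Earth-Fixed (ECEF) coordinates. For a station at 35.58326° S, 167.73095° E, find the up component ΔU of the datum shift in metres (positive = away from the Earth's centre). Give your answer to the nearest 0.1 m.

ΔU = -737.4 m

At φ = -35.58326°, λ = 167.73095°: sin φ = -0.581885, cos φ = 0.813271, sin λ = 0.212503, cos λ = -0.977161.
ΔU = cos φ cos λ·ΔX + cos φ sin λ·ΔY + sin φ·ΔZ = (0.813271)(-0.977161)(448) + (0.813271)(0.212503)(-146) + (-0.581885)(612) = -737.37 m.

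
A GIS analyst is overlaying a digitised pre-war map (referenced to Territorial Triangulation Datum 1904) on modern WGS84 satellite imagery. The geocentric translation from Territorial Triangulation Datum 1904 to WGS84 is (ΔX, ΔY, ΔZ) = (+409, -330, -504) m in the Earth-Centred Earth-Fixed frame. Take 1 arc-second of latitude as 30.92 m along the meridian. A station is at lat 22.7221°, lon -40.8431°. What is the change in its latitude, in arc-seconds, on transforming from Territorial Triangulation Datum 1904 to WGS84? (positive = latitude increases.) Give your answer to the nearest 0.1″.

sin φ = 0.386262, cos φ = 0.922389, sin λ = -0.653990, cos λ = 0.756503.
North component: ΔN = −sin φ cos λ·ΔX − sin φ sin λ·ΔY + cos φ·ΔZ = −(0.386262)(0.756503)(409) − (0.386262)(-0.653990)(-330) + (0.922389)(-504) = -667.76 m.
1° of latitude spans 3600 × 30.92 = 111312 m, so Δφ = -667.76 / 111312 × 3600 = -21.596″.

Δφ = -21.6″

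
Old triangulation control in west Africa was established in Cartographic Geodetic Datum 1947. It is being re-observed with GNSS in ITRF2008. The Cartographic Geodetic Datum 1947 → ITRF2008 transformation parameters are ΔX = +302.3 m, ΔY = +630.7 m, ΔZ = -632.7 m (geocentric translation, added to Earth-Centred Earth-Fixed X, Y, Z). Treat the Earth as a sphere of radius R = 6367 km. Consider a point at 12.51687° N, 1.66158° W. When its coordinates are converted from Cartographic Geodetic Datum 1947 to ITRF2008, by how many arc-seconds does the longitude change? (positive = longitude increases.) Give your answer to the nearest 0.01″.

sin φ = 0.216727, cos φ = 0.976232, sin λ = -0.028996, cos λ = 0.999580.
East component: ΔE = −sin λ·ΔX + cos λ·ΔY = −(-0.028996)(302.3) + (0.999580)(630.7) = 639.20 m.
1° of latitude spans πR/180 = 111125 m; at latitude φ, 1° of longitude spans that × cos φ = 108483.9 m, so Δλ = 639.20 / 108483.9 × 3600 = 21.212″.

Δλ = 21.21″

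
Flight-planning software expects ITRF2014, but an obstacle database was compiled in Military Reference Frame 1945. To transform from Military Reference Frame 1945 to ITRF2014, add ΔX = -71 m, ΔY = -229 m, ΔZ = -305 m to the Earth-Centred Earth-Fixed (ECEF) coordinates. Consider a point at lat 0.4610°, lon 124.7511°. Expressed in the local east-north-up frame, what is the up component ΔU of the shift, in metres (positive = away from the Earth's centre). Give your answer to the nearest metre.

At φ = 0.4610°, λ = 124.7511°: sin φ = 0.008046, cos φ = 0.999968, sin λ = 0.821636, cos λ = -0.570013.
ΔU = cos φ cos λ·ΔX + cos φ sin λ·ΔY + sin φ·ΔZ = (0.999968)(-0.570013)(-71) + (0.999968)(0.821636)(-229) + (0.008046)(-305) = -150.13 m.

ΔU = -150 m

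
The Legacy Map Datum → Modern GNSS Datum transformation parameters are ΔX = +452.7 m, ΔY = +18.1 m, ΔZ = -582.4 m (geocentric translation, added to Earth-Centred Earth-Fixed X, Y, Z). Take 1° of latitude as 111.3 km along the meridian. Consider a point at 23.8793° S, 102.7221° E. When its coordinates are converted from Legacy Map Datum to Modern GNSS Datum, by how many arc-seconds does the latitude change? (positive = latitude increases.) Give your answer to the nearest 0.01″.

Δφ = -18.30″

sin φ = -0.404811, cos φ = 0.914400, sin λ = 0.975450, cos λ = -0.220222.
North component: ΔN = −sin φ cos λ·ΔX − sin φ sin λ·ΔY + cos φ·ΔZ = −(-0.404811)(-0.220222)(452.7) − (-0.404811)(0.975450)(18.1) + (0.914400)(-582.4) = -565.76 m.
1° of latitude spans 111300 m, so Δφ = -565.76 / 111300 × 3600 = -18.299″.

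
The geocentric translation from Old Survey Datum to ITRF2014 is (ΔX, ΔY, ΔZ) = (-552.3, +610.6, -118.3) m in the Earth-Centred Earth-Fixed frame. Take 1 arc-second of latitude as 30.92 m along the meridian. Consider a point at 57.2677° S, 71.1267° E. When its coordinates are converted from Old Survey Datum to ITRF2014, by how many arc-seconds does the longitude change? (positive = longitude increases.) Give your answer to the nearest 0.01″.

Δλ = 43.07″

sin φ = -0.841206, cos φ = 0.540715, sin λ = 0.946236, cos λ = 0.323477.
East component: ΔE = −sin λ·ΔX + cos λ·ΔY = −(0.946236)(-552.3) + (0.323477)(610.6) = 720.12 m.
1° of latitude spans 3600 × 30.92 = 111312 m; at latitude φ, 1° of longitude spans that × cos φ = 60188.0 m, so Δλ = 720.12 / 60188.0 × 3600 = 43.072″.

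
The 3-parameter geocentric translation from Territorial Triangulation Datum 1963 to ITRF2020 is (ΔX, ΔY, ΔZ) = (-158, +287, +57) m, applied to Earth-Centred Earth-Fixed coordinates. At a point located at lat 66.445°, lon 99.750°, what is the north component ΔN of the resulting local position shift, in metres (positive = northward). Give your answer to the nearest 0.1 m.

The local north axis is (−sin φ cos λ, −sin φ sin λ, cos φ), giving ΔN = -24.528 − 259.286 + 22.779 = -261.04 m.

ΔN = -261.0 m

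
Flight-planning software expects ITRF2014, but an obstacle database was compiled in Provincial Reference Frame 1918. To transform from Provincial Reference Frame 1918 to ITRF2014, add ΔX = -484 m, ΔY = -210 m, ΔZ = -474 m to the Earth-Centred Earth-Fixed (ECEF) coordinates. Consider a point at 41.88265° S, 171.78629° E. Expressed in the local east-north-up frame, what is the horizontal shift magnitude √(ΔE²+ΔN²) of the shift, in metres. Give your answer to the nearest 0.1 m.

282.0 m

The local east axis at (φ, λ) is (−sin λ, cos λ, 0), so ΔE = −sin(171.78629°)·(-484) + cos(171.78629°)·(-210) = 276.99 m.
The local north axis is (−sin φ cos λ, −sin φ sin λ, cos φ), giving ΔN = 319.807 − 20.029 − 352.900 = -53.12 m.
Horizontal magnitude = √(ΔE² + ΔN²) = √(276.99² + (-53.12)²) = 282.04 m.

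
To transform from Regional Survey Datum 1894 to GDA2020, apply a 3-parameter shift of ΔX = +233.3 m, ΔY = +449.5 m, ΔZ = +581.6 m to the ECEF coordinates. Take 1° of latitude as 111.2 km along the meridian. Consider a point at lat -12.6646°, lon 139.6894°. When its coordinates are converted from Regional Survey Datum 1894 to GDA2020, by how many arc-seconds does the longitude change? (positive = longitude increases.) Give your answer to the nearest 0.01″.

Δλ = -16.38″

sin φ = -0.219243, cos φ = 0.975670, sin λ = 0.646931, cos λ = -0.762549.
East component: ΔE = −sin λ·ΔX + cos λ·ΔY = −(0.646931)(233.3) + (-0.762549)(449.5) = -493.69 m.
1° of latitude spans 111200 m; at latitude φ, 1° of longitude spans that × cos φ = 108494.5 m, so Δλ = -493.69 / 108494.5 × 3600 = -16.381″.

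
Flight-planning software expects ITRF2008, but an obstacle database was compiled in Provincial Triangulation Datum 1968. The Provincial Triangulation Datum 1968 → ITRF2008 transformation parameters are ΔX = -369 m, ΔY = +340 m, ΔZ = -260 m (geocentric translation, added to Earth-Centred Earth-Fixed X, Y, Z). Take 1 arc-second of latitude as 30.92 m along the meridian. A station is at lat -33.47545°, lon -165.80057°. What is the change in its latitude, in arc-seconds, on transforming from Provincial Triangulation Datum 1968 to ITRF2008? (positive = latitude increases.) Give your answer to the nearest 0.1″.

sin φ = -0.551580, cos φ = 0.834122, sin λ = -0.245298, cos λ = -0.969448.
North component: ΔN = −sin φ cos λ·ΔX − sin φ sin λ·ΔY + cos φ·ΔZ = −(-0.551580)(-0.969448)(-369) − (-0.551580)(-0.245298)(340) + (0.834122)(-260) = -65.56 m.
1° of latitude spans 3600 × 30.92 = 111312 m, so Δφ = -65.56 / 111312 × 3600 = -2.120″.

Δφ = -2.1″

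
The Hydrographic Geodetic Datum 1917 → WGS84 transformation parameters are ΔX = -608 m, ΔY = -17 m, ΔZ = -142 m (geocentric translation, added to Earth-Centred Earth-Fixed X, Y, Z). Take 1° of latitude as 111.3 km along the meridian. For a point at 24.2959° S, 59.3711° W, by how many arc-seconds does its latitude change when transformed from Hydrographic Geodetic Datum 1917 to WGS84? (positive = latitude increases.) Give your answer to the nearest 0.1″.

sin φ = -0.411449, cos φ = 0.911433, sin λ = -0.860485, cos λ = 0.509476.
North component: ΔN = −sin φ cos λ·ΔX − sin φ sin λ·ΔY + cos φ·ΔZ = −(-0.411449)(0.509476)(-608) − (-0.411449)(-0.860485)(-17) + (0.911433)(-142) = -250.86 m.
1° of latitude spans 111300 m, so Δφ = -250.86 / 111300 × 3600 = -8.114″.

Δφ = -8.1″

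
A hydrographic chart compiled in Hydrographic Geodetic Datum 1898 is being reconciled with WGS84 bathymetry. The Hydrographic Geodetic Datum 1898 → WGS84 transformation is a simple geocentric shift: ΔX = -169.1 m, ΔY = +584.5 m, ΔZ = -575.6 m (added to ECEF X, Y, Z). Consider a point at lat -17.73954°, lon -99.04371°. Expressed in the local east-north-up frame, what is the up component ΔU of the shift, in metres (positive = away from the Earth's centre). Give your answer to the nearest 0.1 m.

At φ = -17.73954°, λ = -99.04371°: sin φ = -0.304690, cos φ = 0.952451, sin λ = -0.987569, cos λ = -0.157188.
ΔU = cos φ cos λ·ΔX + cos φ sin λ·ΔY + sin φ·ΔZ = (0.952451)(-0.157188)(-169.1) + (0.952451)(-0.987569)(584.5) + (-0.304690)(-575.6) = -349.09 m.

ΔU = -349.1 m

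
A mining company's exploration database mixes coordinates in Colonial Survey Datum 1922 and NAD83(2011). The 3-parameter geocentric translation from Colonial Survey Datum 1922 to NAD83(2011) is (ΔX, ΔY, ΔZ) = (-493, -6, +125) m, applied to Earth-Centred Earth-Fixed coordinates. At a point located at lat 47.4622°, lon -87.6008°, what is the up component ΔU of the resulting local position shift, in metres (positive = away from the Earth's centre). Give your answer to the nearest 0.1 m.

ΔU = 82.2 m

The local up (radial) axis is (cos φ cos λ, cos φ sin λ, sin φ), giving ΔU = -13.953 + 4.053 + 92.104 = 82.20 m.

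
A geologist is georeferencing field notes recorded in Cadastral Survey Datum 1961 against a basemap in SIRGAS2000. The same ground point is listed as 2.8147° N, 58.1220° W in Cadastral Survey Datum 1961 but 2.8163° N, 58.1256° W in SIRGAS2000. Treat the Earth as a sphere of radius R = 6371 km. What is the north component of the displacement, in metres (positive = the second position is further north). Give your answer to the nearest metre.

Δφ = 2.8163° − 2.8147° = +0.0016°; Δλ = -58.1256° − -58.1220° = -0.0036°.
1° along a meridian = πR/180 = 111195 m.
ΔN = Δφ × 111195 = 177.9 m; ΔE = Δλ × 111195 × cos(2.8147°) = -0.0036 × 111195 × 0.998794 = -399.8 m.

ΔN = 178 m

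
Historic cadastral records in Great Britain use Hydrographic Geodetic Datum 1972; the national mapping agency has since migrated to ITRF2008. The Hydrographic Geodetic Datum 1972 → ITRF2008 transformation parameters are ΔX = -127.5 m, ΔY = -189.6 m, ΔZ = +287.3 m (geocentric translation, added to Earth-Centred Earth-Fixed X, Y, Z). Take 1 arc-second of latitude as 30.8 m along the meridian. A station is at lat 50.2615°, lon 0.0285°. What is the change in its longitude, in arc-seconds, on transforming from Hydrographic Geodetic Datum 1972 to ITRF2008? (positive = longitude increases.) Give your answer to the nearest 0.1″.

Δλ = -9.6″

sin φ = 0.768970, cos φ = 0.639285, sin λ = 0.000497, cos λ = 1.000000.
East component: ΔE = −sin λ·ΔX + cos λ·ΔY = −(0.000497)(-127.5) + (1.000000)(-189.6) = -189.54 m.
1° of latitude spans 3600 × 30.80 = 110880 m; at latitude φ, 1° of longitude spans that × cos φ = 70883.9 m, so Δλ = -189.54 / 70883.9 × 3600 = -9.626″.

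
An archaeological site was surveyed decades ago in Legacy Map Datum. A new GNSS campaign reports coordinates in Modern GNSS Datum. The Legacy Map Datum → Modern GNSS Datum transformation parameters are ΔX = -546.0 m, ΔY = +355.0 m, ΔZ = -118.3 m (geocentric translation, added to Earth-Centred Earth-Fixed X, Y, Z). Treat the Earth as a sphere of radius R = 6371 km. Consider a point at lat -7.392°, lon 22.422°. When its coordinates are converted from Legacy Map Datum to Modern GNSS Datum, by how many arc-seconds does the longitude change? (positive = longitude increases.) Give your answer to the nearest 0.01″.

sin φ = -0.128657, cos φ = 0.991689, sin λ = 0.381425, cos λ = 0.924400.
East component: ΔE = −sin λ·ΔX + cos λ·ΔY = −(0.381425)(-546.0) + (0.924400)(355.0) = 536.42 m.
1° of latitude spans πR/180 = 111195 m; at latitude φ, 1° of longitude spans that × cos φ = 110270.8 m, so Δλ = 536.42 / 110270.8 × 3600 = 17.512″.

Δλ = 17.51″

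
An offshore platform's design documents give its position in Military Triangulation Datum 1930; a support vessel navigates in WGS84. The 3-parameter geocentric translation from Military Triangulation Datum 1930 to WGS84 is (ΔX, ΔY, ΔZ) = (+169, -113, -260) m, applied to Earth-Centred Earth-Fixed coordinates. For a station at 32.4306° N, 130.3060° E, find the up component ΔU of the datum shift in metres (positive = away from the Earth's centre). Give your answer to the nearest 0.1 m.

The local up (radial) axis is (cos φ cos λ, cos φ sin λ, sin φ), giving ΔU = -92.271 − 72.734 − 139.432 = -304.44 m.

ΔU = -304.4 m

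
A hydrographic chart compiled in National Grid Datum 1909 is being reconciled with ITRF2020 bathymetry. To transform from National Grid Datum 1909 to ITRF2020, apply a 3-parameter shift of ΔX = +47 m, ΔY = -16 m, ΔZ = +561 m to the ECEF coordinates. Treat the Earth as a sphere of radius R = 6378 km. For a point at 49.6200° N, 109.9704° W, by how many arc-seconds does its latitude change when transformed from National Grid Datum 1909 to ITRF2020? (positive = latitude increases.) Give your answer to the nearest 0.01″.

sin φ = 0.761764, cos φ = 0.647854, sin λ = -0.939869, cos λ = -0.341535.
North component: ΔN = −sin φ cos λ·ΔX − sin φ sin λ·ΔY + cos φ·ΔZ = −(0.761764)(-0.341535)(47) − (0.761764)(-0.939869)(-16) + (0.647854)(561) = 364.22 m.
1° of latitude spans πR/180 = 111317 m, so Δφ = 364.22 / 111317 × 3600 = 11.779″.

Δφ = 11.78″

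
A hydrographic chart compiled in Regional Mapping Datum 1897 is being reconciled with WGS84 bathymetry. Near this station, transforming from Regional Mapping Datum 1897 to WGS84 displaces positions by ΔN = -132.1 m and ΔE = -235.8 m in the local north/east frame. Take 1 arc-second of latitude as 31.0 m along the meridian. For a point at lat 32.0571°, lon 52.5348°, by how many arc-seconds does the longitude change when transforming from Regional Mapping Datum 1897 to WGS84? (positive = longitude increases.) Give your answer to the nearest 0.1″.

Δλ = -9.0″

At latitude 32.0571°, cos φ = 0.847520.
1″ of longitude at this latitude = 31.00 × cos φ = 26.2731 m, so Δλ = -235.8 / 26.2731 = -8.975″.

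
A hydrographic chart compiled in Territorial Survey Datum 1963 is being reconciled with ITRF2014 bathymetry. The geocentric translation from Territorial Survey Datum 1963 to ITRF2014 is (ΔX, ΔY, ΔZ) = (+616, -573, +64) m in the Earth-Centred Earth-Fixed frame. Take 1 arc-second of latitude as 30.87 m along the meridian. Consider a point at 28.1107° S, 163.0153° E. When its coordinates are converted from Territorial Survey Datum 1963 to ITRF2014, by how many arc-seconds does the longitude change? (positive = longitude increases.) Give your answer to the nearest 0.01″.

sin φ = -0.471177, cos φ = 0.882039, sin λ = 0.292116, cos λ = -0.956383.
East component: ΔE = −sin λ·ΔX + cos λ·ΔY = −(0.292116)(616) + (-0.956383)(-573) = 368.06 m.
1° of latitude spans 3600 × 30.87 = 111132 m; at latitude φ, 1° of longitude spans that × cos φ = 98022.7 m, so Δλ = 368.06 / 98022.7 × 3600 = 13.518″.

Δλ = 13.52″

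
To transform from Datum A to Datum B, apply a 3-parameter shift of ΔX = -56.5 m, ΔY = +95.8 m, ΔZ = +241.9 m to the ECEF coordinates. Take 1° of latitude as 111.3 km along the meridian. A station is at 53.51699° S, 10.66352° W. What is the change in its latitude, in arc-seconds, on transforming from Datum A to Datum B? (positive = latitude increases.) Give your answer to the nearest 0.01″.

sin φ = -0.804033, cos φ = 0.594584, sin λ = -0.185041, cos λ = 0.982731.
North component: ΔN = −sin φ cos λ·ΔX − sin φ sin λ·ΔY + cos φ·ΔZ = −(-0.804033)(0.982731)(-56.5) − (-0.804033)(-0.185041)(95.8) + (0.594584)(241.9) = 84.93 m.
1° of latitude spans 111300 m, so Δφ = 84.93 / 111300 × 3600 = 2.747″.

Δφ = 2.75″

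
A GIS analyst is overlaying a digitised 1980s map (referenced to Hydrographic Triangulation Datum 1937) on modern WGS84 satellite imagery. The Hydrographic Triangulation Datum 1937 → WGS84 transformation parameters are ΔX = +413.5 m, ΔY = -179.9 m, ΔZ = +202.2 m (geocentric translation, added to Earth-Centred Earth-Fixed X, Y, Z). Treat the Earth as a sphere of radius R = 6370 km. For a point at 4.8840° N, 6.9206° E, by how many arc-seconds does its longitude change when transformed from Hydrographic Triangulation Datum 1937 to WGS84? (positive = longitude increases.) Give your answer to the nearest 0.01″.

Δλ = -7.42″

sin φ = 0.085139, cos φ = 0.996369, sin λ = 0.120494, cos λ = 0.992714.
East component: ΔE = −sin λ·ΔX + cos λ·ΔY = −(0.120494)(413.5) + (0.992714)(-179.9) = -228.41 m.
1° of latitude spans πR/180 = 111177 m; at latitude φ, 1° of longitude spans that × cos φ = 110773.8 m, so Δλ = -228.41 / 110773.8 × 3600 = -7.423″.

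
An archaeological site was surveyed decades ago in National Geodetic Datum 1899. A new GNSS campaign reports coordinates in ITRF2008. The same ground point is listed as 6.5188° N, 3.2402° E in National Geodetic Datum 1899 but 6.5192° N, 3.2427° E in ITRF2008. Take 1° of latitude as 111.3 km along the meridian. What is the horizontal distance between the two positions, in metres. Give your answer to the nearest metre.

280 m

Δφ = 6.5192° − 6.5188° = +0.0004°; Δλ = 3.2427° − 3.2402° = +0.0025°.
ΔN = Δφ × 111300 = 44.5 m; ΔE = Δλ × 111300 × cos(6.5188°) = +0.0025 × 111300 × 0.993535 = 276.5 m.
Distance = √(ΔE² + ΔN²) = √(276.5² + 44.5²) = 280.0 m.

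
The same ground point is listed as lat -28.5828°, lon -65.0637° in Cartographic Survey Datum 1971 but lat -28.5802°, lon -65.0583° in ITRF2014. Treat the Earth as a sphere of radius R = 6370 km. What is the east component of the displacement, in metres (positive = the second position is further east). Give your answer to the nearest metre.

Δφ = -28.5802° − -28.5828° = +0.0026°; Δλ = -65.0583° − -65.0637° = +0.0054°.
1° along a meridian = πR/180 = 111177 m.
ΔN = Δφ × 111177 = 289.1 m; ΔE = Δλ × 111177 × cos(-28.5828°) = +0.0054 × 111177 × 0.878127 = 527.2 m.

ΔE = 527 m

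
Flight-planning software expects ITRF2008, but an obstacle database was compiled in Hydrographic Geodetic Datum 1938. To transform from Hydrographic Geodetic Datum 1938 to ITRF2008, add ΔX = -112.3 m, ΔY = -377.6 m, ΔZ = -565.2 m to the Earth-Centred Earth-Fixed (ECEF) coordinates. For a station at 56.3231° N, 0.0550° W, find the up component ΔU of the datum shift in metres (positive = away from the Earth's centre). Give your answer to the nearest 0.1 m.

ΔU = -532.4 m

At φ = 56.3231°, λ = -0.0550°: sin φ = 0.832178, cos φ = 0.554509, sin λ = -0.000960, cos λ = 1.000000.
ΔU = cos φ cos λ·ΔX + cos φ sin λ·ΔY + sin φ·ΔZ = (0.554509)(1.000000)(-112.3) + (0.554509)(-0.000960)(-377.6) + (0.832178)(-565.2) = -532.42 m.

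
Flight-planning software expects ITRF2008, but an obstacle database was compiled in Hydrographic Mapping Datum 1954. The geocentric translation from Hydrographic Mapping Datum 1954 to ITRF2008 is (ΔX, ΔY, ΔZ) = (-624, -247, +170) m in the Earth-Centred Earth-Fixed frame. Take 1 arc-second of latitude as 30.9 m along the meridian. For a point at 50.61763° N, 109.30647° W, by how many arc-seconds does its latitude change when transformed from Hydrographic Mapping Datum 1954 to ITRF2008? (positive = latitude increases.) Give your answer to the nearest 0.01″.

Δφ = -7.50″

sin φ = 0.772929, cos φ = 0.634493, sin λ = -0.943764, cos λ = -0.330621.
North component: ΔN = −sin φ cos λ·ΔX − sin φ sin λ·ΔY + cos φ·ΔZ = −(0.772929)(-0.330621)(-624) − (0.772929)(-0.943764)(-247) + (0.634493)(170) = -231.77 m.
1° of latitude spans 3600 × 30.90 = 111240 m, so Δφ = -231.77 / 111240 × 3600 = -7.501″.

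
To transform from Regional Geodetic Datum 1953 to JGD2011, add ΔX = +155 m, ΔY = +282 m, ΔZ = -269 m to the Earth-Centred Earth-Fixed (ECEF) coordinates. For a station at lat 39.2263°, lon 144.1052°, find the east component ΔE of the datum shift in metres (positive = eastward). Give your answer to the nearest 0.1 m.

ΔE = -319.3 m

At φ = 39.2263°, λ = 144.1052°: sin φ = 0.632385, cos φ = 0.774654, sin λ = 0.586299, cos λ = -0.810095.
ΔE = −sin λ·ΔX + cos λ·ΔY = −(0.586299)·(155) + (-0.810095)·(282) = -319.32 m.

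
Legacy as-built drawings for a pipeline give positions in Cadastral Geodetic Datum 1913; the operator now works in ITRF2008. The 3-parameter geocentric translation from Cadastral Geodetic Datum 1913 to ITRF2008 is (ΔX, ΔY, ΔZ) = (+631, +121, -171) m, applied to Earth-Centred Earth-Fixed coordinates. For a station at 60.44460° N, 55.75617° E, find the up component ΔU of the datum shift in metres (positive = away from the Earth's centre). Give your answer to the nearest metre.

At φ = 60.44460°, λ = 55.75617°: sin φ = 0.869879, cos φ = 0.493265, sin λ = 0.826650, cos λ = 0.562716.
ΔU = cos φ cos λ·ΔX + cos φ sin λ·ΔY + sin φ·ΔZ = (0.493265)(0.562716)(631) + (0.493265)(0.826650)(121) + (0.869879)(-171) = 75.73 m.

ΔU = 76 m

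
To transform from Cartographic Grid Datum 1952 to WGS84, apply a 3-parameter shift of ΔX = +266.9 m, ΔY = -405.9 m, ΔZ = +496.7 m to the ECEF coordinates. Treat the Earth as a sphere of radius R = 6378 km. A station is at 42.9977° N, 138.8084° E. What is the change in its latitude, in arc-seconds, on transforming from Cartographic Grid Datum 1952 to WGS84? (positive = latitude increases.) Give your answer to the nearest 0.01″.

sin φ = 0.681969, cos φ = 0.731381, sin λ = 0.658579, cos λ = -0.752511.
North component: ΔN = −sin φ cos λ·ΔX − sin φ sin λ·ΔY + cos φ·ΔZ = −(0.681969)(-0.752511)(266.9) − (0.681969)(0.658579)(-405.9) + (0.731381)(496.7) = 682.55 m.
1° of latitude spans πR/180 = 111317 m, so Δφ = 682.55 / 111317 × 3600 = 22.074″.

Δφ = 22.07″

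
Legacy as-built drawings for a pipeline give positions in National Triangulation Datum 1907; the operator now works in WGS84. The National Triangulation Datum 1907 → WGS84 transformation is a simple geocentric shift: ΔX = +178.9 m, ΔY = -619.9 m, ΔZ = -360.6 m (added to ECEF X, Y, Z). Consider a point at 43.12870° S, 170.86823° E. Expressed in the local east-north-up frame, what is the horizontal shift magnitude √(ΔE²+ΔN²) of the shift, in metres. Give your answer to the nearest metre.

738 m

The local east axis at (φ, λ) is (−sin λ, cos λ, 0), so ΔE = −sin(170.86823°)·178.9 + cos(170.86823°)·(-619.9) = 583.65 m.
The local north axis is (−sin φ cos λ, −sin φ sin λ, cos φ), giving ΔN = -120.753 − 67.258 − 263.173 = -451.18 m.
Horizontal magnitude = √(ΔE² + ΔN²) = √(583.65² + (-451.18)²) = 737.71 m.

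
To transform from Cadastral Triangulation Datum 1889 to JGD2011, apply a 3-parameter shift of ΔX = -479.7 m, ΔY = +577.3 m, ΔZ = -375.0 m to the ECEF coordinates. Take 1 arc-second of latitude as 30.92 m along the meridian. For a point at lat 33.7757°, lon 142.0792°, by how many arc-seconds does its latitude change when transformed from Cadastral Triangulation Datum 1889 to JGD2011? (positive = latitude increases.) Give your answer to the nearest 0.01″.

Δφ = -23.26″

sin φ = 0.555943, cos φ = 0.831220, sin λ = 0.614572, cos λ = -0.788861.
North component: ΔN = −sin φ cos λ·ΔX − sin φ sin λ·ΔY + cos φ·ΔZ = −(0.555943)(-0.788861)(-479.7) − (0.555943)(0.614572)(577.3) + (0.831220)(-375.0) = -719.33 m.
1° of latitude spans 3600 × 30.92 = 111312 m, so Δφ = -719.33 / 111312 × 3600 = -23.264″.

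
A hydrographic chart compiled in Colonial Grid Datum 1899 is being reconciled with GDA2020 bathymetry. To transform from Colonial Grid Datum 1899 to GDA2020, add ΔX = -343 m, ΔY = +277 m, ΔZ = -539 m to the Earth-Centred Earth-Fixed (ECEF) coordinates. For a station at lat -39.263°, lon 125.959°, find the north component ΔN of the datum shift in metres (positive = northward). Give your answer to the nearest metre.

The local north axis is (−sin φ cos λ, −sin φ sin λ, cos φ), giving ΔN = 127.470 + 141.901 − 417.320 = -147.95 m.

ΔN = -148 m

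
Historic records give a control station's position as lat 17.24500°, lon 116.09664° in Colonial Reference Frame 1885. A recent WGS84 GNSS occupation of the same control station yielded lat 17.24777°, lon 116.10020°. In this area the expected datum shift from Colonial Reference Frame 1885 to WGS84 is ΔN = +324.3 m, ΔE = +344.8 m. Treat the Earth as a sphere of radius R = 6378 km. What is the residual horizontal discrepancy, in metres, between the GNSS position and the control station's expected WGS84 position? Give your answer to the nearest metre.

Observed coordinate differences: Δφ = +0.00277°, Δλ = +0.00356°.
Converting to metres (1° lat = 111317 m, cos φ = 0.955046): observed ΔN = 308.3 m, observed ΔE = 378.5 m.
Subtracting the expected shift leaves a residual of 308.3 − (324.3) = -16.0 m north and 378.5 − (344.8) = 33.7 m east.
Residual distance = √((-16.0)² + 33.7²) = 37.3 m.

37 m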